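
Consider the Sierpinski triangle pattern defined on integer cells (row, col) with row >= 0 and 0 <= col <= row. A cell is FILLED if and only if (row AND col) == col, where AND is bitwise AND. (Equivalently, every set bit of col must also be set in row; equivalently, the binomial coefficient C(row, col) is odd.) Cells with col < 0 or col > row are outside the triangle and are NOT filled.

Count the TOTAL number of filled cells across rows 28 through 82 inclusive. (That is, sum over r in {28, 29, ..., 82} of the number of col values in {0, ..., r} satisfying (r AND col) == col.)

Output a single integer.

r28=11100 pc3: +8 =8
r29=11101 pc4: +16 =24
r30=11110 pc4: +16 =40
r31=11111 pc5: +32 =72
r32=100000 pc1: +2 =74
r33=100001 pc2: +4 =78
r34=100010 pc2: +4 =82
r35=100011 pc3: +8 =90
r36=100100 pc2: +4 =94
r37=100101 pc3: +8 =102
r38=100110 pc3: +8 =110
r39=100111 pc4: +16 =126
r40=101000 pc2: +4 =130
r41=101001 pc3: +8 =138
r42=101010 pc3: +8 =146
r43=101011 pc4: +16 =162
r44=101100 pc3: +8 =170
r45=101101 pc4: +16 =186
r46=101110 pc4: +16 =202
r47=101111 pc5: +32 =234
r48=110000 pc2: +4 =238
r49=110001 pc3: +8 =246
r50=110010 pc3: +8 =254
r51=110011 pc4: +16 =270
r52=110100 pc3: +8 =278
r53=110101 pc4: +16 =294
r54=110110 pc4: +16 =310
r55=110111 pc5: +32 =342
r56=111000 pc3: +8 =350
r57=111001 pc4: +16 =366
r58=111010 pc4: +16 =382
r59=111011 pc5: +32 =414
r60=111100 pc4: +16 =430
r61=111101 pc5: +32 =462
r62=111110 pc5: +32 =494
r63=111111 pc6: +64 =558
r64=1000000 pc1: +2 =560
r65=1000001 pc2: +4 =564
r66=1000010 pc2: +4 =568
r67=1000011 pc3: +8 =576
r68=1000100 pc2: +4 =580
r69=1000101 pc3: +8 =588
r70=1000110 pc3: +8 =596
r71=1000111 pc4: +16 =612
r72=1001000 pc2: +4 =616
r73=1001001 pc3: +8 =624
r74=1001010 pc3: +8 =632
r75=1001011 pc4: +16 =648
r76=1001100 pc3: +8 =656
r77=1001101 pc4: +16 =672
r78=1001110 pc4: +16 =688
r79=1001111 pc5: +32 =720
r80=1010000 pc2: +4 =724
r81=1010001 pc3: +8 =732
r82=1010010 pc3: +8 =740

Answer: 740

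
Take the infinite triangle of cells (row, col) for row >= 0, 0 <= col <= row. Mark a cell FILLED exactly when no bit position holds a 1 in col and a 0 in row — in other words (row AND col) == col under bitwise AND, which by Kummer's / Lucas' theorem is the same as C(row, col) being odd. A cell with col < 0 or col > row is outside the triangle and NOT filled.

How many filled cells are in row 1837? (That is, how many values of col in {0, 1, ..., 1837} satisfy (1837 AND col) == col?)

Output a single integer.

1837 in binary = 11100101101
popcount(1837) = number of 1-bits in 11100101101 = 7
A col c satisfies (1837 AND c) == c iff every set bit of c is also set in 1837; each of the 7 set bits of 1837 can independently be on or off in c.
count = 2^7 = 128

Answer: 128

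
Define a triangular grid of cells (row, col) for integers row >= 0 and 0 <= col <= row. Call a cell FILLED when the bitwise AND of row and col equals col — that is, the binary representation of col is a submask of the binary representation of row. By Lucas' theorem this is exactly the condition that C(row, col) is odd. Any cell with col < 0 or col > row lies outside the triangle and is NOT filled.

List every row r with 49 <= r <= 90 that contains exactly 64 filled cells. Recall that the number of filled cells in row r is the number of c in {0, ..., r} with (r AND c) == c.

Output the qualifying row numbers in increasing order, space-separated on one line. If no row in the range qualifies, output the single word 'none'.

Row r has 2^popcount(r) filled cells, so we need popcount(r) = log2(64) = 6.
Scan r = 49..90 and keep those with exactly 6 one-bits:
r=49=110001 popcount=3 -> skip
r=50=110010 popcount=3 -> skip
r=51=110011 popcount=4 -> skip
r=52=110100 popcount=3 -> skip
r=53=110101 popcount=4 -> skip
r=54=110110 popcount=4 -> skip
r=55=110111 popcount=5 -> skip
r=56=111000 popcount=3 -> skip
r=57=111001 popcount=4 -> skip
r=58=111010 popcount=4 -> skip
r=59=111011 popcount=5 -> skip
r=60=111100 popcount=4 -> skip
r=61=111101 popcount=5 -> skip
r=62=111110 popcount=5 -> skip
r=63=111111 popcount=6 -> KEEP
r=64=1000000 popcount=1 -> skip
r=65=1000001 popcount=2 -> skip
r=66=1000010 popcount=2 -> skip
r=67=1000011 popcount=3 -> skip
r=68=1000100 popcount=2 -> skip
r=69=1000101 popcount=3 -> skip
r=70=1000110 popcount=3 -> skip
r=71=1000111 popcount=4 -> skip
r=72=1001000 popcount=2 -> skip
r=73=1001001 popcount=3 -> skip
r=74=1001010 popcount=3 -> skip
r=75=1001011 popcount=4 -> skip
r=76=1001100 popcount=3 -> skip
r=77=1001101 popcount=4 -> skip
r=78=1001110 popcount=4 -> skip
r=79=1001111 popcount=5 -> skip
r=80=1010000 popcount=2 -> skip
r=81=1010001 popcount=3 -> skip
r=82=1010010 popcount=3 -> skip
r=83=1010011 popcount=4 -> skip
r=84=1010100 popcount=3 -> skip
r=85=1010101 popcount=4 -> skip
r=86=1010110 popcount=4 -> skip
r=87=1010111 popcount=5 -> skip
r=88=1011000 popcount=3 -> skip
r=89=1011001 popcount=4 -> skip
r=90=1011010 popcount=4 -> skip
Kept rows: 63

Answer: 63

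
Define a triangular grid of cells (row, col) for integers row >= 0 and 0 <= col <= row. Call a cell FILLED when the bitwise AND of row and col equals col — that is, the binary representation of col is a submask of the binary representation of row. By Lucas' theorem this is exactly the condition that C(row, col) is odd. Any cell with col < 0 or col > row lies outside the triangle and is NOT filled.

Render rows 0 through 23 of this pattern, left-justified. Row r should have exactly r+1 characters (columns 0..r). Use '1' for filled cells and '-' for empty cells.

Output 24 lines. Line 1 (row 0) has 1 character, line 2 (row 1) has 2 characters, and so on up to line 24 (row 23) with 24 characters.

Answer: 1
11
1-1
1111
1---1
11--11
1-1-1-1
11111111
1-------1
11------11
1-1-----1-1
1111----1111
1---1---1---1
11--11--11--11
1-1-1-1-1-1-1-1
1111111111111111
1---------------1
11--------------11
1-1-------------1-1
1111------------1111
1---1-----------1---1
11--11----------11--11
1-1-1-1---------1-1-1-1
11111111--------11111111

Derivation:
r0=0: 1
r1=1: 11
r2=10: 1-1
r3=11: 1111
r4=100: 1---1
r5=101: 11--11
r6=110: 1-1-1-1
r7=111: 11111111
r8=1000: 1-------1
r9=1001: 11------11
r10=1010: 1-1-----1-1
r11=1011: 1111----1111
r12=1100: 1---1---1---1
r13=1101: 11--11--11--11
r14=1110: 1-1-1-1-1-1-1-1
r15=1111: 1111111111111111
r16=10000: 1---------------1
r17=10001: 11--------------11
r18=10010: 1-1-------------1-1
r19=10011: 1111------------1111
r20=10100: 1---1-----------1---1
r21=10101: 11--11----------11--11
r22=10110: 1-1-1-1---------1-1-1-1
r23=10111: 11111111--------11111111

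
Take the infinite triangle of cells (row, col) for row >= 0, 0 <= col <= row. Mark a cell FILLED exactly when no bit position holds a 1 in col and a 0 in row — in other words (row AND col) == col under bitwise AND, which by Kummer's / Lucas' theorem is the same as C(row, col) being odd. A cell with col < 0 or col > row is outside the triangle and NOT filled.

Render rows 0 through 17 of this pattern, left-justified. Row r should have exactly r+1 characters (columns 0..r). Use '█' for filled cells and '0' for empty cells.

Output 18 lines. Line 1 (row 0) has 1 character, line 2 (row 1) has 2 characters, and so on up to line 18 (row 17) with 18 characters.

Answer: █
██
█0█
████
█000█
██00██
█0█0█0█
████████
█0000000█
██000000██
█0█00000█0█
████0000████
█000█000█000█
██00██00██00██
█0█0█0█0█0█0█0█
████████████████
█000000000000000█
██00000000000000██

Derivation:
r0=0: █
r1=1: ██
r2=10: █0█
r3=11: ████
r4=100: █000█
r5=101: ██00██
r6=110: █0█0█0█
r7=111: ████████
r8=1000: █0000000█
r9=1001: ██000000██
r10=1010: █0█00000█0█
r11=1011: ████0000████
r12=1100: █000█000█000█
r13=1101: ██00██00██00██
r14=1110: █0█0█0█0█0█0█0█
r15=1111: ████████████████
r16=10000: █000000000000000█
r17=10001: ██00000000000000██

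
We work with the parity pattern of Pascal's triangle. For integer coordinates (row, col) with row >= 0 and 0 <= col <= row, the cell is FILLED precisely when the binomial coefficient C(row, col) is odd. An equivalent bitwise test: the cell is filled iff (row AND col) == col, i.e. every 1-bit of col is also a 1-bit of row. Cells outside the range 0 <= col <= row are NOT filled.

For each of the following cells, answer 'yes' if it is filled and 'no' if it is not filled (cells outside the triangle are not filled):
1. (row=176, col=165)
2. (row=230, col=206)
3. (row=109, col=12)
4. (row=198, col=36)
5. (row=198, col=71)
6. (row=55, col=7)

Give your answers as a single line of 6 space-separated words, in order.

Answer: no no yes no no yes

Derivation:
(176,165): row=0b10110000, col=0b10100101, row AND col = 0b10100000 = 160; 160 != 165 -> empty
(230,206): row=0b11100110, col=0b11001110, row AND col = 0b11000110 = 198; 198 != 206 -> empty
(109,12): row=0b1101101, col=0b1100, row AND col = 0b1100 = 12; 12 == 12 -> filled
(198,36): row=0b11000110, col=0b100100, row AND col = 0b100 = 4; 4 != 36 -> empty
(198,71): row=0b11000110, col=0b1000111, row AND col = 0b1000110 = 70; 70 != 71 -> empty
(55,7): row=0b110111, col=0b111, row AND col = 0b111 = 7; 7 == 7 -> filled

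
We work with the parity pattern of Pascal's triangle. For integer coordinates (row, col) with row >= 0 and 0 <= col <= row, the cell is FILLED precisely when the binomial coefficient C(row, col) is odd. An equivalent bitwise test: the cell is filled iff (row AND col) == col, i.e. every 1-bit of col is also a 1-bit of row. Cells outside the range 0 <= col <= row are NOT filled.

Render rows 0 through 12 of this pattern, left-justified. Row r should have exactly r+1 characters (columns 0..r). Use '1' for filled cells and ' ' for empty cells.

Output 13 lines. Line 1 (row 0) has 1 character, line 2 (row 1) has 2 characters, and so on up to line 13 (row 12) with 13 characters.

Answer: 1
11
1 1
1111
1   1
11  11
1 1 1 1
11111111
1       1
11      11
1 1     1 1
1111    1111
1   1   1   1

Derivation:
r0=0: 1
r1=1: 11
r2=10: 1 1
r3=11: 1111
r4=100: 1   1
r5=101: 11  11
r6=110: 1 1 1 1
r7=111: 11111111
r8=1000: 1       1
r9=1001: 11      11
r10=1010: 1 1     1 1
r11=1011: 1111    1111
r12=1100: 1   1   1   1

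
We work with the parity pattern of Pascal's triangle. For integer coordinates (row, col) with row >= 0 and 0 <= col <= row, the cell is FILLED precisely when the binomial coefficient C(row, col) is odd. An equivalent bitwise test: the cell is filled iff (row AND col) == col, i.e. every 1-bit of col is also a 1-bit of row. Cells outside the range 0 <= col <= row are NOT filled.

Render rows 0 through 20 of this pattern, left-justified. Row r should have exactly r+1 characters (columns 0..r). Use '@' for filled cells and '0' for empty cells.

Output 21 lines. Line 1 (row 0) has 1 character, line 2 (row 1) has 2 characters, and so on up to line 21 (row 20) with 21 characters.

r0=0: @
r1=1: @@
r2=10: @0@
r3=11: @@@@
r4=100: @000@
r5=101: @@00@@
r6=110: @0@0@0@
r7=111: @@@@@@@@
r8=1000: @0000000@
r9=1001: @@000000@@
r10=1010: @0@00000@0@
r11=1011: @@@@0000@@@@
r12=1100: @000@000@000@
r13=1101: @@00@@00@@00@@
r14=1110: @0@0@0@0@0@0@0@
r15=1111: @@@@@@@@@@@@@@@@
r16=10000: @000000000000000@
r17=10001: @@00000000000000@@
r18=10010: @0@0000000000000@0@
r19=10011: @@@@000000000000@@@@
r20=10100: @000@00000000000@000@

Answer: @
@@
@0@
@@@@
@000@
@@00@@
@0@0@0@
@@@@@@@@
@0000000@
@@000000@@
@0@00000@0@
@@@@0000@@@@
@000@000@000@
@@00@@00@@00@@
@0@0@0@0@0@0@0@
@@@@@@@@@@@@@@@@
@000000000000000@
@@00000000000000@@
@0@0000000000000@0@
@@@@000000000000@@@@
@000@00000000000@000@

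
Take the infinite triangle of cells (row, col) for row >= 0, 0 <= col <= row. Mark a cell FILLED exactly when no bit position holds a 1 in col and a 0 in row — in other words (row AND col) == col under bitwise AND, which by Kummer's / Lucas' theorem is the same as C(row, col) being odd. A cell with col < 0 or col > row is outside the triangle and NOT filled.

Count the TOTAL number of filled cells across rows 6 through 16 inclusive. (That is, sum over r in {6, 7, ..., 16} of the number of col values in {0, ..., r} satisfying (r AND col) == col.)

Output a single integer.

r6=110 pc2: +4 =4
r7=111 pc3: +8 =12
r8=1000 pc1: +2 =14
r9=1001 pc2: +4 =18
r10=1010 pc2: +4 =22
r11=1011 pc3: +8 =30
r12=1100 pc2: +4 =34
r13=1101 pc3: +8 =42
r14=1110 pc3: +8 =50
r15=1111 pc4: +16 =66
r16=10000 pc1: +2 =68

Answer: 68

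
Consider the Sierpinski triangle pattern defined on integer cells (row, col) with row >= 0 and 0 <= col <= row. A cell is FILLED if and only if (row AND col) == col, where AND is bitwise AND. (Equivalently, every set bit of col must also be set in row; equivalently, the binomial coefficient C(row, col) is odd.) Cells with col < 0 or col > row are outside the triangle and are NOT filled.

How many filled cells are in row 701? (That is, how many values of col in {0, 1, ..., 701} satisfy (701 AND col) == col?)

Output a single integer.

701 in binary = 1010111101
popcount(701) = number of 1-bits in 1010111101 = 7
A col c satisfies (701 AND c) == c iff every set bit of c is also set in 701; each of the 7 set bits of 701 can independently be on or off in c.
count = 2^7 = 128

Answer: 128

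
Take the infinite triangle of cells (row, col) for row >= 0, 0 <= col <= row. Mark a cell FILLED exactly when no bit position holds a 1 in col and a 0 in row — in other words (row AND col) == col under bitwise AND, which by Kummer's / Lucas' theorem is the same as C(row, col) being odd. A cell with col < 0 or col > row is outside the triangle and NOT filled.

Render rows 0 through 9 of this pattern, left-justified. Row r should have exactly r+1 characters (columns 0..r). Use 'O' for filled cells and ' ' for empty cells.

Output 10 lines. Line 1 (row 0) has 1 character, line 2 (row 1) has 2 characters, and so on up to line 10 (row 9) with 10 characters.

r0=0: O
r1=1: OO
r2=10: O O
r3=11: OOOO
r4=100: O   O
r5=101: OO  OO
r6=110: O O O O
r7=111: OOOOOOOO
r8=1000: O       O
r9=1001: OO      OO

Answer: O
OO
O O
OOOO
O   O
OO  OO
O O O O
OOOOOOOO
O       O
OO      OO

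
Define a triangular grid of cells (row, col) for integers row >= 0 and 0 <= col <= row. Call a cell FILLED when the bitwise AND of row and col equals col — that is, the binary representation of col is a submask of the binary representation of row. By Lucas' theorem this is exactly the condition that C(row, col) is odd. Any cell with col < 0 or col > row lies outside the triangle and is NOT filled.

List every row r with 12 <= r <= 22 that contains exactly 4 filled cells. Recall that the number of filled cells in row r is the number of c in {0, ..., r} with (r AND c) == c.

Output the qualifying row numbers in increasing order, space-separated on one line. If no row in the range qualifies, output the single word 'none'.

Answer: 12 17 18 20

Derivation:
Row r has 2^popcount(r) filled cells, so we need popcount(r) = log2(4) = 2.
Scan r = 12..22 and keep those with exactly 2 one-bits:
r=12=1100 popcount=2 -> KEEP
r=13=1101 popcount=3 -> skip
r=14=1110 popcount=3 -> skip
r=15=1111 popcount=4 -> skip
r=16=10000 popcount=1 -> skip
r=17=10001 popcount=2 -> KEEP
r=18=10010 popcount=2 -> KEEP
r=19=10011 popcount=3 -> skip
r=20=10100 popcount=2 -> KEEP
r=21=10101 popcount=3 -> skip
r=22=10110 popcount=3 -> skip
Kept rows: 12 17 18 20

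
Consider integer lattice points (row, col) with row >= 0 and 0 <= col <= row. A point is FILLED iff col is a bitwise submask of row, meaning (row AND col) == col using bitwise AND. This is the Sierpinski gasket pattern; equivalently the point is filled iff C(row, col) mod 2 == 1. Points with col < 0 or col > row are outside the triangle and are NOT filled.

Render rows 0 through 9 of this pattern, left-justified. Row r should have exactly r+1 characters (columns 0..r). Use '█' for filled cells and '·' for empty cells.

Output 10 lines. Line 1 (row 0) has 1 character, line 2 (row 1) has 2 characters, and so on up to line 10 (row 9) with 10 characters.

r0=0: █
r1=1: ██
r2=10: █·█
r3=11: ████
r4=100: █···█
r5=101: ██··██
r6=110: █·█·█·█
r7=111: ████████
r8=1000: █·······█
r9=1001: ██······██

Answer: █
██
█·█
████
█···█
██··██
█·█·█·█
████████
█·······█
██······██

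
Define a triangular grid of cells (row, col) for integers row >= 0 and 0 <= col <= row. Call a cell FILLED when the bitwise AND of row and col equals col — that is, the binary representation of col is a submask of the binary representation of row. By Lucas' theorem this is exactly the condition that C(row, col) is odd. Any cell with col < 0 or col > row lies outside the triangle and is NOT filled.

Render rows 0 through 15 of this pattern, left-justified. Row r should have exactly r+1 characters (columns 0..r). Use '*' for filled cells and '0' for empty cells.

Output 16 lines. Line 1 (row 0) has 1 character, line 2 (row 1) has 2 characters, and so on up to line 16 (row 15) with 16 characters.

Answer: *
**
*0*
****
*000*
**00**
*0*0*0*
********
*0000000*
**000000**
*0*00000*0*
****0000****
*000*000*000*
**00**00**00**
*0*0*0*0*0*0*0*
****************

Derivation:
r0=0: *
r1=1: **
r2=10: *0*
r3=11: ****
r4=100: *000*
r5=101: **00**
r6=110: *0*0*0*
r7=111: ********
r8=1000: *0000000*
r9=1001: **000000**
r10=1010: *0*00000*0*
r11=1011: ****0000****
r12=1100: *000*000*000*
r13=1101: **00**00**00**
r14=1110: *0*0*0*0*0*0*0*
r15=1111: ****************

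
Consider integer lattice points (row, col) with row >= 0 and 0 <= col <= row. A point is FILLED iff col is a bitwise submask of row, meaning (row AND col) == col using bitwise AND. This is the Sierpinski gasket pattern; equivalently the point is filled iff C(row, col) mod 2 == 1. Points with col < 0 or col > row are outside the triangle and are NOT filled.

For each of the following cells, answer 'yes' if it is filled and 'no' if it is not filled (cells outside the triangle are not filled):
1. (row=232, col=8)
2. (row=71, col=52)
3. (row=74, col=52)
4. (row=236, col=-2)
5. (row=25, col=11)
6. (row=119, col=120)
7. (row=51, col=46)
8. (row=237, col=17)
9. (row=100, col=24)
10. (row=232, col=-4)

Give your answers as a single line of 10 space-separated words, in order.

Answer: yes no no no no no no no no no

Derivation:
(232,8): row=0b11101000, col=0b1000, row AND col = 0b1000 = 8; 8 == 8 -> filled
(71,52): row=0b1000111, col=0b110100, row AND col = 0b100 = 4; 4 != 52 -> empty
(74,52): row=0b1001010, col=0b110100, row AND col = 0b0 = 0; 0 != 52 -> empty
(236,-2): col outside [0, 236] -> not filled
(25,11): row=0b11001, col=0b1011, row AND col = 0b1001 = 9; 9 != 11 -> empty
(119,120): col outside [0, 119] -> not filled
(51,46): row=0b110011, col=0b101110, row AND col = 0b100010 = 34; 34 != 46 -> empty
(237,17): row=0b11101101, col=0b10001, row AND col = 0b1 = 1; 1 != 17 -> empty
(100,24): row=0b1100100, col=0b11000, row AND col = 0b0 = 0; 0 != 24 -> empty
(232,-4): col outside [0, 232] -> not filled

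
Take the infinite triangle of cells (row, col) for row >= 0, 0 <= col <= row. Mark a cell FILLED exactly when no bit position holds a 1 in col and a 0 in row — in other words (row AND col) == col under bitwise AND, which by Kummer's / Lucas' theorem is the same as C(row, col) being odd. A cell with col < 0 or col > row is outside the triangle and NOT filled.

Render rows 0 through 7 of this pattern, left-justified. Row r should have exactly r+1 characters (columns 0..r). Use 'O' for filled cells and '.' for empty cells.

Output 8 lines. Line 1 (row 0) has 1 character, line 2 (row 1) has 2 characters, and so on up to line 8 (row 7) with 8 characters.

Answer: O
OO
O.O
OOOO
O...O
OO..OO
O.O.O.O
OOOOOOOO

Derivation:
r0=0: O
r1=1: OO
r2=10: O.O
r3=11: OOOO
r4=100: O...O
r5=101: OO..OO
r6=110: O.O.O.O
r7=111: OOOOOOOO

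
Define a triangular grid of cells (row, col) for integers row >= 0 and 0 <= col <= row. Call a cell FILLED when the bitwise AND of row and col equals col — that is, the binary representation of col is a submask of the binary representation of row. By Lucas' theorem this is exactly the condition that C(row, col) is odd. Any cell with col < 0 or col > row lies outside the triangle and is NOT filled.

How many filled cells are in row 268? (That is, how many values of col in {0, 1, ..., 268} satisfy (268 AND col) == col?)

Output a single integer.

Answer: 8

Derivation:
268 in binary = 100001100
popcount(268) = number of 1-bits in 100001100 = 3
A col c satisfies (268 AND c) == c iff every set bit of c is also set in 268; each of the 3 set bits of 268 can independently be on or off in c.
count = 2^3 = 8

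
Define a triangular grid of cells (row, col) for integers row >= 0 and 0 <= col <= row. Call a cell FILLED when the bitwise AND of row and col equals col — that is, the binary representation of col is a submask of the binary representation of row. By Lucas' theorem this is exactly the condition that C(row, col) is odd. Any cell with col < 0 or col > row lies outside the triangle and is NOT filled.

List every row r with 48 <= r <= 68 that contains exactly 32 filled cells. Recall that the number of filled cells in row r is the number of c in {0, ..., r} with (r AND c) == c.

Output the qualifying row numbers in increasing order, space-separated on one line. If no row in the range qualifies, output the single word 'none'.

Answer: 55 59 61 62

Derivation:
Row r has 2^popcount(r) filled cells, so we need popcount(r) = log2(32) = 5.
Scan r = 48..68 and keep those with exactly 5 one-bits:
r=48=110000 popcount=2 -> skip
r=49=110001 popcount=3 -> skip
r=50=110010 popcount=3 -> skip
r=51=110011 popcount=4 -> skip
r=52=110100 popcount=3 -> skip
r=53=110101 popcount=4 -> skip
r=54=110110 popcount=4 -> skip
r=55=110111 popcount=5 -> KEEP
r=56=111000 popcount=3 -> skip
r=57=111001 popcount=4 -> skip
r=58=111010 popcount=4 -> skip
r=59=111011 popcount=5 -> KEEP
r=60=111100 popcount=4 -> skip
r=61=111101 popcount=5 -> KEEP
r=62=111110 popcount=5 -> KEEP
r=63=111111 popcount=6 -> skip
r=64=1000000 popcount=1 -> skip
r=65=1000001 popcount=2 -> skip
r=66=1000010 popcount=2 -> skip
r=67=1000011 popcount=3 -> skip
r=68=1000100 popcount=2 -> skip
Kept rows: 55 59 61 62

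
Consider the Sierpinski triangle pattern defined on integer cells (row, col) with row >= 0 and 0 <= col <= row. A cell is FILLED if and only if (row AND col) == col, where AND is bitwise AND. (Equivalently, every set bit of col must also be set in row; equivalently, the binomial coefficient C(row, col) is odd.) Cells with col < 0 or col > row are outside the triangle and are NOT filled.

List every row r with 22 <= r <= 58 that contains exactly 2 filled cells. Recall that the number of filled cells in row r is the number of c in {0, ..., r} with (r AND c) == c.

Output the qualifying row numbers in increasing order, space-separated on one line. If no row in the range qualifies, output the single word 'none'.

Row r has 2^popcount(r) filled cells, so we need popcount(r) = log2(2) = 1.
Scan r = 22..58 and keep those with exactly 1 one-bits:
r=22=10110 popcount=3 -> skip
r=23=10111 popcount=4 -> skip
r=24=11000 popcount=2 -> skip
r=25=11001 popcount=3 -> skip
r=26=11010 popcount=3 -> skip
r=27=11011 popcount=4 -> skip
r=28=11100 popcount=3 -> skip
r=29=11101 popcount=4 -> skip
r=30=11110 popcount=4 -> skip
r=31=11111 popcount=5 -> skip
r=32=100000 popcount=1 -> KEEP
r=33=100001 popcount=2 -> skip
r=34=100010 popcount=2 -> skip
r=35=100011 popcount=3 -> skip
r=36=100100 popcount=2 -> skip
r=37=100101 popcount=3 -> skip
r=38=100110 popcount=3 -> skip
r=39=100111 popcount=4 -> skip
r=40=101000 popcount=2 -> skip
r=41=101001 popcount=3 -> skip
r=42=101010 popcount=3 -> skip
r=43=101011 popcount=4 -> skip
r=44=101100 popcount=3 -> skip
r=45=101101 popcount=4 -> skip
r=46=101110 popcount=4 -> skip
r=47=101111 popcount=5 -> skip
r=48=110000 popcount=2 -> skip
r=49=110001 popcount=3 -> skip
r=50=110010 popcount=3 -> skip
r=51=110011 popcount=4 -> skip
r=52=110100 popcount=3 -> skip
r=53=110101 popcount=4 -> skip
r=54=110110 popcount=4 -> skip
r=55=110111 popcount=5 -> skip
r=56=111000 popcount=3 -> skip
r=57=111001 popcount=4 -> skip
r=58=111010 popcount=4 -> skip
Kept rows: 32

Answer: 32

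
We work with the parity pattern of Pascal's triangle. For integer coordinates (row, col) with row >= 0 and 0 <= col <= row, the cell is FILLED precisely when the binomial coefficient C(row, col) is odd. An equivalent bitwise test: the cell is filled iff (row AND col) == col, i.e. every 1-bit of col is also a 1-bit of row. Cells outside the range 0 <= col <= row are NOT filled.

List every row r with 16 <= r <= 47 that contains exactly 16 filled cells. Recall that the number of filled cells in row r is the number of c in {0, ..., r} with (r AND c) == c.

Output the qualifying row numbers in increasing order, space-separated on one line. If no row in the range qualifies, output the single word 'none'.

Answer: 23 27 29 30 39 43 45 46

Derivation:
Row r has 2^popcount(r) filled cells, so we need popcount(r) = log2(16) = 4.
Scan r = 16..47 and keep those with exactly 4 one-bits:
r=16=10000 popcount=1 -> skip
r=17=10001 popcount=2 -> skip
r=18=10010 popcount=2 -> skip
r=19=10011 popcount=3 -> skip
r=20=10100 popcount=2 -> skip
r=21=10101 popcount=3 -> skip
r=22=10110 popcount=3 -> skip
r=23=10111 popcount=4 -> KEEP
r=24=11000 popcount=2 -> skip
r=25=11001 popcount=3 -> skip
r=26=11010 popcount=3 -> skip
r=27=11011 popcount=4 -> KEEP
r=28=11100 popcount=3 -> skip
r=29=11101 popcount=4 -> KEEP
r=30=11110 popcount=4 -> KEEP
r=31=11111 popcount=5 -> skip
r=32=100000 popcount=1 -> skip
r=33=100001 popcount=2 -> skip
r=34=100010 popcount=2 -> skip
r=35=100011 popcount=3 -> skip
r=36=100100 popcount=2 -> skip
r=37=100101 popcount=3 -> skip
r=38=100110 popcount=3 -> skip
r=39=100111 popcount=4 -> KEEP
r=40=101000 popcount=2 -> skip
r=41=101001 popcount=3 -> skip
r=42=101010 popcount=3 -> skip
r=43=101011 popcount=4 -> KEEP
r=44=101100 popcount=3 -> skip
r=45=101101 popcount=4 -> KEEP
r=46=101110 popcount=4 -> KEEP
r=47=101111 popcount=5 -> skip
Kept rows: 23 27 29 30 39 43 45 46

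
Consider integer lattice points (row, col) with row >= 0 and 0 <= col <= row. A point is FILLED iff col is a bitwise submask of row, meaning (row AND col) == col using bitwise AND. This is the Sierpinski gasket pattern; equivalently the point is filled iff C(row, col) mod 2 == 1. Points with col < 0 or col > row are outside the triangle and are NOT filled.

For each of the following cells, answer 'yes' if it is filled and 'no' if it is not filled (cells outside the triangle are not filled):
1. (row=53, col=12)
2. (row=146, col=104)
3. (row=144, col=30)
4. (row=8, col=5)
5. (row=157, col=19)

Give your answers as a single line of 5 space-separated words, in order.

(53,12): row=0b110101, col=0b1100, row AND col = 0b100 = 4; 4 != 12 -> empty
(146,104): row=0b10010010, col=0b1101000, row AND col = 0b0 = 0; 0 != 104 -> empty
(144,30): row=0b10010000, col=0b11110, row AND col = 0b10000 = 16; 16 != 30 -> empty
(8,5): row=0b1000, col=0b101, row AND col = 0b0 = 0; 0 != 5 -> empty
(157,19): row=0b10011101, col=0b10011, row AND col = 0b10001 = 17; 17 != 19 -> empty

Answer: no no no no no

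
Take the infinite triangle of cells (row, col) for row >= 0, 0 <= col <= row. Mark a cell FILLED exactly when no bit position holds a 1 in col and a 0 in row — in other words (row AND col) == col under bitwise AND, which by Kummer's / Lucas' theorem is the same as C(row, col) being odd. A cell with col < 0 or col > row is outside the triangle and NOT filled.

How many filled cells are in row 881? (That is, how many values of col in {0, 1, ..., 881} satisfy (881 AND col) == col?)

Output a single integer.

881 in binary = 1101110001
popcount(881) = number of 1-bits in 1101110001 = 6
A col c satisfies (881 AND c) == c iff every set bit of c is also set in 881; each of the 6 set bits of 881 can independently be on or off in c.
count = 2^6 = 64

Answer: 64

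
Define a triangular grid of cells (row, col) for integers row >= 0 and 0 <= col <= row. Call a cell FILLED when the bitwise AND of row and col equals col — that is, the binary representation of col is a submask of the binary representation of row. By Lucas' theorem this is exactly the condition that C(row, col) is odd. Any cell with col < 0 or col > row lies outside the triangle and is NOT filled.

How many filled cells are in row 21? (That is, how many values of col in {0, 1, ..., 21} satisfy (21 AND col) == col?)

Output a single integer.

Answer: 8

Derivation:
21 in binary = 10101
popcount(21) = number of 1-bits in 10101 = 3
A col c satisfies (21 AND c) == c iff every set bit of c is also set in 21; each of the 3 set bits of 21 can independently be on or off in c.
count = 2^3 = 8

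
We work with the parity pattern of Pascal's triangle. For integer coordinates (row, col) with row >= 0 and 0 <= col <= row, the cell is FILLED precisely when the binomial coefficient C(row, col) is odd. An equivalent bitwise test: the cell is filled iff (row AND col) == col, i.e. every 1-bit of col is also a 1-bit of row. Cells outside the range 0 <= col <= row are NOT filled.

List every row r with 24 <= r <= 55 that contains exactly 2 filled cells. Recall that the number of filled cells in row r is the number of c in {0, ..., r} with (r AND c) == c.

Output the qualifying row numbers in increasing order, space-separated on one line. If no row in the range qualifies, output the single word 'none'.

Row r has 2^popcount(r) filled cells, so we need popcount(r) = log2(2) = 1.
Scan r = 24..55 and keep those with exactly 1 one-bits:
r=24=11000 popcount=2 -> skip
r=25=11001 popcount=3 -> skip
r=26=11010 popcount=3 -> skip
r=27=11011 popcount=4 -> skip
r=28=11100 popcount=3 -> skip
r=29=11101 popcount=4 -> skip
r=30=11110 popcount=4 -> skip
r=31=11111 popcount=5 -> skip
r=32=100000 popcount=1 -> KEEP
r=33=100001 popcount=2 -> skip
r=34=100010 popcount=2 -> skip
r=35=100011 popcount=3 -> skip
r=36=100100 popcount=2 -> skip
r=37=100101 popcount=3 -> skip
r=38=100110 popcount=3 -> skip
r=39=100111 popcount=4 -> skip
r=40=101000 popcount=2 -> skip
r=41=101001 popcount=3 -> skip
r=42=101010 popcount=3 -> skip
r=43=101011 popcount=4 -> skip
r=44=101100 popcount=3 -> skip
r=45=101101 popcount=4 -> skip
r=46=101110 popcount=4 -> skip
r=47=101111 popcount=5 -> skip
r=48=110000 popcount=2 -> skip
r=49=110001 popcount=3 -> skip
r=50=110010 popcount=3 -> skip
r=51=110011 popcount=4 -> skip
r=52=110100 popcount=3 -> skip
r=53=110101 popcount=4 -> skip
r=54=110110 popcount=4 -> skip
r=55=110111 popcount=5 -> skip
Kept rows: 32

Answer: 32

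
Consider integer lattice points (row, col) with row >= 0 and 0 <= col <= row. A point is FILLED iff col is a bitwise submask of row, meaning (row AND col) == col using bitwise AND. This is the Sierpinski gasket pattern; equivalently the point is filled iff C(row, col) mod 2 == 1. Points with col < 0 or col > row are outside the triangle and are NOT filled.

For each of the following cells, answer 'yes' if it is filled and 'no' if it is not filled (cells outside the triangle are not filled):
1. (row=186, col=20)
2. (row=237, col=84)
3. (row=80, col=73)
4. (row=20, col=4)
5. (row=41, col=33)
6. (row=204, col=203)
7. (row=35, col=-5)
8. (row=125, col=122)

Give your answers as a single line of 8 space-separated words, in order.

Answer: no no no yes yes no no no

Derivation:
(186,20): row=0b10111010, col=0b10100, row AND col = 0b10000 = 16; 16 != 20 -> empty
(237,84): row=0b11101101, col=0b1010100, row AND col = 0b1000100 = 68; 68 != 84 -> empty
(80,73): row=0b1010000, col=0b1001001, row AND col = 0b1000000 = 64; 64 != 73 -> empty
(20,4): row=0b10100, col=0b100, row AND col = 0b100 = 4; 4 == 4 -> filled
(41,33): row=0b101001, col=0b100001, row AND col = 0b100001 = 33; 33 == 33 -> filled
(204,203): row=0b11001100, col=0b11001011, row AND col = 0b11001000 = 200; 200 != 203 -> empty
(35,-5): col outside [0, 35] -> not filled
(125,122): row=0b1111101, col=0b1111010, row AND col = 0b1111000 = 120; 120 != 122 -> empty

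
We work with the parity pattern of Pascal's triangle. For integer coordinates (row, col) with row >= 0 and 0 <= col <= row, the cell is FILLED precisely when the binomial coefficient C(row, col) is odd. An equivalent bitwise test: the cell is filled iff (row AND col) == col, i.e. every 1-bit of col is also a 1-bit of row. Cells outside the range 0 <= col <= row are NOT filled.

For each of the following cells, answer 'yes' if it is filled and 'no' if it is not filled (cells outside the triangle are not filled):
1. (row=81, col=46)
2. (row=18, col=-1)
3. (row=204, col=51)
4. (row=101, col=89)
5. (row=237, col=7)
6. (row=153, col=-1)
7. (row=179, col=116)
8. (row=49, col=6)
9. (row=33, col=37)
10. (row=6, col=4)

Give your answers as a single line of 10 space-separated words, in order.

(81,46): row=0b1010001, col=0b101110, row AND col = 0b0 = 0; 0 != 46 -> empty
(18,-1): col outside [0, 18] -> not filled
(204,51): row=0b11001100, col=0b110011, row AND col = 0b0 = 0; 0 != 51 -> empty
(101,89): row=0b1100101, col=0b1011001, row AND col = 0b1000001 = 65; 65 != 89 -> empty
(237,7): row=0b11101101, col=0b111, row AND col = 0b101 = 5; 5 != 7 -> empty
(153,-1): col outside [0, 153] -> not filled
(179,116): row=0b10110011, col=0b1110100, row AND col = 0b110000 = 48; 48 != 116 -> empty
(49,6): row=0b110001, col=0b110, row AND col = 0b0 = 0; 0 != 6 -> empty
(33,37): col outside [0, 33] -> not filled
(6,4): row=0b110, col=0b100, row AND col = 0b100 = 4; 4 == 4 -> filled

Answer: no no no no no no no no no yes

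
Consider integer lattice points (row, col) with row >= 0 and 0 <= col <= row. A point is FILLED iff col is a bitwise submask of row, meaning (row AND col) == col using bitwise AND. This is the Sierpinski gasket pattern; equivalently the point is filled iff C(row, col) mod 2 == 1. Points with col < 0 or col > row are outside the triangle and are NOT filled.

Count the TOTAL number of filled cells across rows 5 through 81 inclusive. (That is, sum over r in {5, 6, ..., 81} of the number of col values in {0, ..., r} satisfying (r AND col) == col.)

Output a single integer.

Answer: 892

Derivation:
r5=101 pc2: +4 =4
r6=110 pc2: +4 =8
r7=111 pc3: +8 =16
r8=1000 pc1: +2 =18
r9=1001 pc2: +4 =22
r10=1010 pc2: +4 =26
r11=1011 pc3: +8 =34
r12=1100 pc2: +4 =38
r13=1101 pc3: +8 =46
r14=1110 pc3: +8 =54
r15=1111 pc4: +16 =70
r16=10000 pc1: +2 =72
r17=10001 pc2: +4 =76
r18=10010 pc2: +4 =80
r19=10011 pc3: +8 =88
r20=10100 pc2: +4 =92
r21=10101 pc3: +8 =100
r22=10110 pc3: +8 =108
r23=10111 pc4: +16 =124
r24=11000 pc2: +4 =128
r25=11001 pc3: +8 =136
r26=11010 pc3: +8 =144
r27=11011 pc4: +16 =160
r28=11100 pc3: +8 =168
r29=11101 pc4: +16 =184
r30=11110 pc4: +16 =200
r31=11111 pc5: +32 =232
r32=100000 pc1: +2 =234
r33=100001 pc2: +4 =238
r34=100010 pc2: +4 =242
r35=100011 pc3: +8 =250
r36=100100 pc2: +4 =254
r37=100101 pc3: +8 =262
r38=100110 pc3: +8 =270
r39=100111 pc4: +16 =286
r40=101000 pc2: +4 =290
r41=101001 pc3: +8 =298
r42=101010 pc3: +8 =306
r43=101011 pc4: +16 =322
r44=101100 pc3: +8 =330
r45=101101 pc4: +16 =346
r46=101110 pc4: +16 =362
r47=101111 pc5: +32 =394
r48=110000 pc2: +4 =398
r49=110001 pc3: +8 =406
r50=110010 pc3: +8 =414
r51=110011 pc4: +16 =430
r52=110100 pc3: +8 =438
r53=110101 pc4: +16 =454
r54=110110 pc4: +16 =470
r55=110111 pc5: +32 =502
r56=111000 pc3: +8 =510
r57=111001 pc4: +16 =526
r58=111010 pc4: +16 =542
r59=111011 pc5: +32 =574
r60=111100 pc4: +16 =590
r61=111101 pc5: +32 =622
r62=111110 pc5: +32 =654
r63=111111 pc6: +64 =718
r64=1000000 pc1: +2 =720
r65=1000001 pc2: +4 =724
r66=1000010 pc2: +4 =728
r67=1000011 pc3: +8 =736
r68=1000100 pc2: +4 =740
r69=1000101 pc3: +8 =748
r70=1000110 pc3: +8 =756
r71=1000111 pc4: +16 =772
r72=1001000 pc2: +4 =776
r73=1001001 pc3: +8 =784
r74=1001010 pc3: +8 =792
r75=1001011 pc4: +16 =808
r76=1001100 pc3: +8 =816
r77=1001101 pc4: +16 =832
r78=1001110 pc4: +16 =848
r79=1001111 pc5: +32 =880
r80=1010000 pc2: +4 =884
r81=1010001 pc3: +8 =892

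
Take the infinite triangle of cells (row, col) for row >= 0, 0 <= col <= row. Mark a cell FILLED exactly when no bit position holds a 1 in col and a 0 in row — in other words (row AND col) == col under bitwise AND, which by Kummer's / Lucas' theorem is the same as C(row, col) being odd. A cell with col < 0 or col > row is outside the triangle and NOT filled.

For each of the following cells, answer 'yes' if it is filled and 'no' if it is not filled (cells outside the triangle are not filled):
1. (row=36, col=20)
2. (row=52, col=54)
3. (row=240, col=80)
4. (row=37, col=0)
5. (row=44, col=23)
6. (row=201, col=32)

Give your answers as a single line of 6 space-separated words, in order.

(36,20): row=0b100100, col=0b10100, row AND col = 0b100 = 4; 4 != 20 -> empty
(52,54): col outside [0, 52] -> not filled
(240,80): row=0b11110000, col=0b1010000, row AND col = 0b1010000 = 80; 80 == 80 -> filled
(37,0): row=0b100101, col=0b0, row AND col = 0b0 = 0; 0 == 0 -> filled
(44,23): row=0b101100, col=0b10111, row AND col = 0b100 = 4; 4 != 23 -> empty
(201,32): row=0b11001001, col=0b100000, row AND col = 0b0 = 0; 0 != 32 -> empty

Answer: no no yes yes no no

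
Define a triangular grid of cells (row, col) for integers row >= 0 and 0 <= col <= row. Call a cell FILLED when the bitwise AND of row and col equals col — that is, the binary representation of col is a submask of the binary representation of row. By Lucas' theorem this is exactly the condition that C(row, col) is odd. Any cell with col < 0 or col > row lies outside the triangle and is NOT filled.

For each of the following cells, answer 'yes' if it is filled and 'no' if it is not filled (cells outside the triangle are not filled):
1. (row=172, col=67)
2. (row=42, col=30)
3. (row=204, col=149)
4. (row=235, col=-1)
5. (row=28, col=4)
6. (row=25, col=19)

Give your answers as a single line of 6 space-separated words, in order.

(172,67): row=0b10101100, col=0b1000011, row AND col = 0b0 = 0; 0 != 67 -> empty
(42,30): row=0b101010, col=0b11110, row AND col = 0b1010 = 10; 10 != 30 -> empty
(204,149): row=0b11001100, col=0b10010101, row AND col = 0b10000100 = 132; 132 != 149 -> empty
(235,-1): col outside [0, 235] -> not filled
(28,4): row=0b11100, col=0b100, row AND col = 0b100 = 4; 4 == 4 -> filled
(25,19): row=0b11001, col=0b10011, row AND col = 0b10001 = 17; 17 != 19 -> empty

Answer: no no no no yes no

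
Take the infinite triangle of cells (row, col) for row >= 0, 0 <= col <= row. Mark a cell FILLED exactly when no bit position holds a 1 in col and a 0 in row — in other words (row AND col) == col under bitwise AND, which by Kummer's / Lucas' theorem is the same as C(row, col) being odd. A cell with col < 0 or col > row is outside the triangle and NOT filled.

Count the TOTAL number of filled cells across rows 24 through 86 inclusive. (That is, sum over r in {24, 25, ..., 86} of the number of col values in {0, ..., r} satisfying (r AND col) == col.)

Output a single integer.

r24=11000 pc2: +4 =4
r25=11001 pc3: +8 =12
r26=11010 pc3: +8 =20
r27=11011 pc4: +16 =36
r28=11100 pc3: +8 =44
r29=11101 pc4: +16 =60
r30=11110 pc4: +16 =76
r31=11111 pc5: +32 =108
r32=100000 pc1: +2 =110
r33=100001 pc2: +4 =114
r34=100010 pc2: +4 =118
r35=100011 pc3: +8 =126
r36=100100 pc2: +4 =130
r37=100101 pc3: +8 =138
r38=100110 pc3: +8 =146
r39=100111 pc4: +16 =162
r40=101000 pc2: +4 =166
r41=101001 pc3: +8 =174
r42=101010 pc3: +8 =182
r43=101011 pc4: +16 =198
r44=101100 pc3: +8 =206
r45=101101 pc4: +16 =222
r46=101110 pc4: +16 =238
r47=101111 pc5: +32 =270
r48=110000 pc2: +4 =274
r49=110001 pc3: +8 =282
r50=110010 pc3: +8 =290
r51=110011 pc4: +16 =306
r52=110100 pc3: +8 =314
r53=110101 pc4: +16 =330
r54=110110 pc4: +16 =346
r55=110111 pc5: +32 =378
r56=111000 pc3: +8 =386
r57=111001 pc4: +16 =402
r58=111010 pc4: +16 =418
r59=111011 pc5: +32 =450
r60=111100 pc4: +16 =466
r61=111101 pc5: +32 =498
r62=111110 pc5: +32 =530
r63=111111 pc6: +64 =594
r64=1000000 pc1: +2 =596
r65=1000001 pc2: +4 =600
r66=1000010 pc2: +4 =604
r67=1000011 pc3: +8 =612
r68=1000100 pc2: +4 =616
r69=1000101 pc3: +8 =624
r70=1000110 pc3: +8 =632
r71=1000111 pc4: +16 =648
r72=1001000 pc2: +4 =652
r73=1001001 pc3: +8 =660
r74=1001010 pc3: +8 =668
r75=1001011 pc4: +16 =684
r76=1001100 pc3: +8 =692
r77=1001101 pc4: +16 =708
r78=1001110 pc4: +16 =724
r79=1001111 pc5: +32 =756
r80=1010000 pc2: +4 =760
r81=1010001 pc3: +8 =768
r82=1010010 pc3: +8 =776
r83=1010011 pc4: +16 =792
r84=1010100 pc3: +8 =800
r85=1010101 pc4: +16 =816
r86=1010110 pc4: +16 =832

Answer: 832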